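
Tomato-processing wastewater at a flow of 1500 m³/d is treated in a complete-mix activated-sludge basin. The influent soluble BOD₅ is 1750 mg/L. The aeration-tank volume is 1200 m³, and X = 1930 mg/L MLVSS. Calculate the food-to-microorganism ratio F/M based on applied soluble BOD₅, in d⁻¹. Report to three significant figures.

F/M = applied load / biomass = Q·S₀/(V·X) = 1500 × 1750 / (1200 × 1930) = 1.133 d⁻¹.

F/M ≈ 1.13 d⁻¹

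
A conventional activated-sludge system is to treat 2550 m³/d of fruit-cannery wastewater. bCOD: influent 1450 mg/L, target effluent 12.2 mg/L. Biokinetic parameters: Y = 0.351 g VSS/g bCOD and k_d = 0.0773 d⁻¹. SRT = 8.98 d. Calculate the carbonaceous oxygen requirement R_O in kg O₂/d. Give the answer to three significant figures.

Observed yield with endogenous decay: Y_obs = Y / (1 + k_d·θ_c) = 0.351 / (1 + 0.0773 × 8.98) = 0.351 / 1.694 = 0.2072 g VSS/g bCOD.
Substrate removed = Q·(S₀ − S) = 2550 m³/d × (1450 − 12.2) g/m³ = 3.67×10^6 g/d = 3666 kg/d.
P_X = Y_obs·Q·(S₀ − S) = 0.2072 × 3666 = 759.6 kg VSS/d.
Carbonaceous O₂ demand = substrate oxidised − cell-mass equivalent = 3666 − 1.42 × 759.6 = 2588 kg O₂/d.

R_O ≈ 2590 kg O₂/d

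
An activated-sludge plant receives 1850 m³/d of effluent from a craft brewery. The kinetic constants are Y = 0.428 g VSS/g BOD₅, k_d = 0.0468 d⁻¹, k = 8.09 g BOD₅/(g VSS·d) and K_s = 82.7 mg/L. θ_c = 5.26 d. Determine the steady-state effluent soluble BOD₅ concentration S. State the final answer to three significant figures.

For a completely mixed reactor with recycle the Lawrence–McCarty relation gives S = K_s·(1 + k_d·θ_c) / [θ_c·(Y·k − k_d) − 1] = 82.7 × (1 + 0.0468 × 5.26) / [5.26 × (0.428 × 8.09 − 0.0468) − 1] = 103.1 / 16.97 = 6.074 mg/L.

S ≈ 6.07 mg/L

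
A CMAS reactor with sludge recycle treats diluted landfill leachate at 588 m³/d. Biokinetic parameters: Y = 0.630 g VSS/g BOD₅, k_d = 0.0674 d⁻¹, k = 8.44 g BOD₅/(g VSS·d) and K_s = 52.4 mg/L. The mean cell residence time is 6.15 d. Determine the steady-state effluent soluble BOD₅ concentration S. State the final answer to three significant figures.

From the Monod/SRT balance for a CMAS, S = K_s·(1+k_d θ_c)/[θ_c·(Y k − k_d) − 1] = 52.4 × (1 + 0.0674 × 6.15) / [6.15 × (0.630 × 8.44 − 0.0674) − 1] = 74.12 / 31.29 = 2.369 mg/L.

S ≈ 2.37 mg/L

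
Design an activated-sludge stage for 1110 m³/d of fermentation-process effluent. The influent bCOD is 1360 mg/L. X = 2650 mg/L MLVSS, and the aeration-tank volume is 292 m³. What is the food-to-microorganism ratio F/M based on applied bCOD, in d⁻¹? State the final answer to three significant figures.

F/M = Q·S₀ / (V·X) = 1110 × 1360 / (292.0 × 2650) = 1.951 g bCOD·(g VSS·d)⁻¹.

F/M ≈ 1.95 d⁻¹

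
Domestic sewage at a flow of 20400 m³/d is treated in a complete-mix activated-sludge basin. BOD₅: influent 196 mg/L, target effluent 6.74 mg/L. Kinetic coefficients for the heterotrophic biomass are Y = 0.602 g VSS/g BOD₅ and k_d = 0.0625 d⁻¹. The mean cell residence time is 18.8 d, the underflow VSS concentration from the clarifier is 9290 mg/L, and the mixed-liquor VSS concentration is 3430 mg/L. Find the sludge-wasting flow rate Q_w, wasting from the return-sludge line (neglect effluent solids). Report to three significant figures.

Q_w ≈ 115 m³/d

Rearranging the biomass balance for a CMAS with decay, V = Y·Q·ΔS·θ_c / [X·(1+k_d θ_c)] = 0.602 × 20400 × (196 − 6.74) × 18.8 / [3430 × (1 + 0.0625 × 18.8)] = 4.37×10^7 / 7460 = 5857 m³.
Q_w = (V·X)/(θ_c X_r) = 5857 × 3430 / (18.8 × 9290) = 115.0 m³/d.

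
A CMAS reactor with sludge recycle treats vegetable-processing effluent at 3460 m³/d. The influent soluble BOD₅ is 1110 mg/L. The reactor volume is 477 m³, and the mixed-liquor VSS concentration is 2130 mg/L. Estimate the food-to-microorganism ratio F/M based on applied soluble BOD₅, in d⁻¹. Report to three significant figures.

F/M = applied load / biomass = Q·S₀/(V·X) = 3460 × 1110 / (477.0 × 2130) = 3.780 d⁻¹.

F/M ≈ 3.78 d⁻¹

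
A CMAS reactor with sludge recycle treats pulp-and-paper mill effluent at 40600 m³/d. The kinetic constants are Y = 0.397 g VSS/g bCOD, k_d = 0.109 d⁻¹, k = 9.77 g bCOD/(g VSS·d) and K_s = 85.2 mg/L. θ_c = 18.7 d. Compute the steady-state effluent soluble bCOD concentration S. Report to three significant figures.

From the Monod/SRT balance for a CMAS, S = K_s·(1+k_d θ_c)/[θ_c·(Y k − k_d) − 1] = 85.2 × (1 + 0.109 × 18.7) / [18.7 × (0.397 × 9.77 − 0.109) − 1] = 258.9 / 69.49 = 3.725 mg/L.

S ≈ 3.73 mg/L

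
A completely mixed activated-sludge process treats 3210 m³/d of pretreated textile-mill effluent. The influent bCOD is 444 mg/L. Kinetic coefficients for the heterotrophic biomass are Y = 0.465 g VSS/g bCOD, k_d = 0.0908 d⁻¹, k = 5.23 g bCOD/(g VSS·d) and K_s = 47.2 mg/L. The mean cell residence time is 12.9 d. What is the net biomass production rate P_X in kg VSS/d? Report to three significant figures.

From the Monod/SRT balance for a CMAS, S = K_s·(1+k_d θ_c)/[θ_c·(Y k − k_d) − 1] = 47.2 × (1 + 0.0908 × 12.9) / [12.9 × (0.465 × 5.23 − 0.0908) − 1] = 102.5 / 29.20 = 3.510 mg/L.
Correct the yield for decay: Y_obs = Y/(1 + k_d θ_c) = 0.465 / (1 + 0.0908 × 12.9) = 0.465 / 2.171 = 0.2142.
Substrate removed = Q·(S₀ − S) = 3210 m³/d × (444 − 3.51) g/m³ = 1.41×10^6 g/d = 1414 kg/d.
Biomass produced: P_X = Y_obs·Q·ΔS = 0.2142 × 1414 ≈ 302.8 kg VSS/d.

P_X ≈ 303 kg VSS/d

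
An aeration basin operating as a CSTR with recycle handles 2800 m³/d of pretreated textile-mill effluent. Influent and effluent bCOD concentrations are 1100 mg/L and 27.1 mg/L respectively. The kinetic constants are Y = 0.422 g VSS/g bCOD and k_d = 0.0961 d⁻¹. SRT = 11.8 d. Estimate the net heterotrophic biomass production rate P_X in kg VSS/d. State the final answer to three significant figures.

P_X ≈ 594 kg VSS/d

Observed yield with endogenous decay: Y_obs = Y / (1 + k_d·θ_c) = 0.422 / (1 + 0.0961 × 11.8) = 0.422 / 2.134 = 0.1978 g VSS/g bCOD.
ΔS = 1100 − 27.1 = 1073 mg/L, so the substrate removal rate is 2800 × 1073/1000 = 3004 kg bCOD/d.
Net biomass production P_X = Y_obs × Q·(S₀ − S) = 0.1978 × 3004 = 594.1 kg VSS/d.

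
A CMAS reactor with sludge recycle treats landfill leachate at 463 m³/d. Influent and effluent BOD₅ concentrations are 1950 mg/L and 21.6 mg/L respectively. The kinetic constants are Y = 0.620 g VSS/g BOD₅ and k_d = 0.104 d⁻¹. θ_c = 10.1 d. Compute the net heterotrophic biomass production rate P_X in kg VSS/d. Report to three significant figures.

P_X ≈ 270 kg VSS/d

Y_obs = Y / (1 + k_d θ_c) = 0.620 / (1 + 0.104 × 10.1) = 0.620 / 2.050 = 0.3024.
Q·(S₀ − S) = 463 × (1950 − 21.6) × 10⁻³ = 892.8 kg/d removed.
Biomass produced: P_X = Y_obs·Q·ΔS = 0.3024 × 892.8 ≈ 270.0 kg VSS/d.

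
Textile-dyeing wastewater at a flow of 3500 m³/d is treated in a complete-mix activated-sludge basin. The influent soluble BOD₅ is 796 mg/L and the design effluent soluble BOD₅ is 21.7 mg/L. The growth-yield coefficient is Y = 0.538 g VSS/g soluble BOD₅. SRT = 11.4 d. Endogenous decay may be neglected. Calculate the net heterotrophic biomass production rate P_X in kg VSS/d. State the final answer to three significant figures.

Since k_d ≈ 0, Y_obs = Y = 0.538 g VSS/g soluble BOD₅.
Mass of soluble BOD₅ removed per day: Q(S₀ − S) = 3500 × 774.3 g/m³ = 2710 kg/d.
Net biomass production P_X = Y_obs × Q·(S₀ − S) = 0.5380 × 2710 = 1458 kg VSS/d.

P_X ≈ 1460 kg VSS/d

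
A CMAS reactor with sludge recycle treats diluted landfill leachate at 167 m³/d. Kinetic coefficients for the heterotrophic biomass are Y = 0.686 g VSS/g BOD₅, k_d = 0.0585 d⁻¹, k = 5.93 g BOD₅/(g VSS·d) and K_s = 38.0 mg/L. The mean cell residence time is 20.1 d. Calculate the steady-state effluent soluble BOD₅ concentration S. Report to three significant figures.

S ≈ 1.04 mg/L

For a completely mixed reactor with recycle the Lawrence–McCarty relation gives S = K_s·(1 + k_d·θ_c) / [θ_c·(Y·k − k_d) − 1] = 38.0 × (1 + 0.0585 × 20.1) / [20.1 × (0.686 × 5.93 − 0.0585) − 1] = 82.68 / 79.59 = 1.039 mg/L.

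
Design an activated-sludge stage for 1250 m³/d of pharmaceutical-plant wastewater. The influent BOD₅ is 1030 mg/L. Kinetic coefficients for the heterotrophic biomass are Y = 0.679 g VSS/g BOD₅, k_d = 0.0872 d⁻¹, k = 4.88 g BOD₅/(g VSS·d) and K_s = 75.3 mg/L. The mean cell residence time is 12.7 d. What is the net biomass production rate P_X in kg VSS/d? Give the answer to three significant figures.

From the Monod/SRT balance for a CMAS, S = K_s·(1+k_d θ_c)/[θ_c·(Y k − k_d) − 1] = 75.3 × (1 + 0.0872 × 12.7) / [12.7 × (0.679 × 4.88 − 0.0872) − 1] = 158.7 / 39.97 = 3.970 mg/L.
Observed yield with endogenous decay: Y_obs = Y / (1 + k_d·θ_c) = 0.679 / (1 + 0.0872 × 12.7) = 0.679 / 2.107 = 0.3222 g VSS/g BOD₅.
Mass of BOD₅ removed per day: Q(S₀ − S) = 1250 × 1026 g/m³ = 1283 kg/d.
Biomass produced: P_X = Y_obs·Q·ΔS = 0.3222 × 1283 ≈ 413.2 kg VSS/d.

P_X ≈ 413 kg VSS/d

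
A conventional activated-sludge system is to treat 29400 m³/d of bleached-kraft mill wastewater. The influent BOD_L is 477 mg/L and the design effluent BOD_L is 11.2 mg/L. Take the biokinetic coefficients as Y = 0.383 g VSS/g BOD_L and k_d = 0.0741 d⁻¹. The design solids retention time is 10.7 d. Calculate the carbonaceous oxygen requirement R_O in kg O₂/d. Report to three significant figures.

Observed yield with endogenous decay: Y_obs = Y / (1 + k_d·θ_c) = 0.383 / (1 + 0.0741 × 10.7) = 0.383 / 1.793 = 0.2136 g VSS/g BOD_L.
ΔS = 477 − 11.2 = 465.8 mg/L, so the substrate removal rate is 29400 × 465.8/1000 = 13695 kg BOD_L/d.
Net sludge production P_X = 0.2136 × 13695 = 2925 kg VSS/d.
Carbonaceous O₂ demand = substrate oxidised − cell-mass equivalent = 13695 − 1.42 × 2925 = 9540 kg O₂/d.

R_O ≈ 9540 kg O₂/d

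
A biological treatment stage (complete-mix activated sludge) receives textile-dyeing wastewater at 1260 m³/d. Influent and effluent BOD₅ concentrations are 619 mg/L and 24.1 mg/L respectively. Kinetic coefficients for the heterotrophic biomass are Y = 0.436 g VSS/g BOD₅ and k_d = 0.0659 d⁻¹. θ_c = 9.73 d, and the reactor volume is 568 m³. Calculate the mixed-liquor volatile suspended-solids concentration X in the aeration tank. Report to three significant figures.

X ≈ 3410 mg/L

Solving the biomass balance for X: X = Y Q (S₀−S) θ_c / [V (1+k_d θ_c)] = 0.436 × 1260 × (619 − 24.1) × 9.73 / [568 × (1 + 0.0659 × 9.73)] = 3411 mg/L.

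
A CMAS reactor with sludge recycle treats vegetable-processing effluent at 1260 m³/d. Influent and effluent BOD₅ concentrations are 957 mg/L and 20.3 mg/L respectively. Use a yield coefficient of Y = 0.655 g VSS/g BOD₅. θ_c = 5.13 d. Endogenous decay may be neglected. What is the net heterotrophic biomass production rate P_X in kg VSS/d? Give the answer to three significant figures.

P_X ≈ 773 kg VSS/d

Since k_d ≈ 0, Y_obs = Y = 0.655 g VSS/g BOD₅.
ΔS = 957 − 20.3 = 936.7 mg/L, so the substrate removal rate is 1260 × 936.7/1000 = 1180 kg BOD₅/d.
Net biomass production P_X = Y_obs × Q·(S₀ − S) = 0.6550 × 1180 = 773.1 kg VSS/d.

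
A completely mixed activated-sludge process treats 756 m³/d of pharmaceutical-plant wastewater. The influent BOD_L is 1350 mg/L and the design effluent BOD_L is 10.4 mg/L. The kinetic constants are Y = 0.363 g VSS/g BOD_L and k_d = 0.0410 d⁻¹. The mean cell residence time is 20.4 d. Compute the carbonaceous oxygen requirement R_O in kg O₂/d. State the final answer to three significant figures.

Observed yield with endogenous decay: Y_obs = Y / (1 + k_d·θ_c) = 0.363 / (1 + 0.0410 × 20.4) = 0.363 / 1.836 = 0.1977 g VSS/g BOD_L.
Substrate removed = Q·(S₀ − S) = 756 m³/d × (1350 − 10.4) g/m³ = 1.01×10^6 g/d = 1013 kg/d.
P_X = Y_obs·Q·(S₀ − S) = 0.1977 × 1013 = 200.2 kg VSS/d.
Carbonaceous O₂ demand = substrate oxidised − cell-mass equivalent = 1013 − 1.42 × 200.2 = 728.5 kg O₂/d.

R_O ≈ 728 kg O₂/d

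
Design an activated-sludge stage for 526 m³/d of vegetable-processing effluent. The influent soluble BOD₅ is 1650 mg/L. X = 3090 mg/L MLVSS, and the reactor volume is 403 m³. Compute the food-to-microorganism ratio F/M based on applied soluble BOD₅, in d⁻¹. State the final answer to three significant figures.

F/M = applied load / biomass = Q·S₀/(V·X) = 526 × 1650 / (403.0 × 3090) = 0.6970 d⁻¹.

F/M ≈ 0.697 d⁻¹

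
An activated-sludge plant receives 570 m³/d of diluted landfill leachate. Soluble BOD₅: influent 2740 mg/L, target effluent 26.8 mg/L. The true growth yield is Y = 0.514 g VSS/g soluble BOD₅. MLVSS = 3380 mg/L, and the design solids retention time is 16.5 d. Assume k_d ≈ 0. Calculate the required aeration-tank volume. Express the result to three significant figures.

V·X = Y·Q·ΔS·θ_c gives V = 0.514 × 570 × (2740 − 26.8) × 16.5 / 3380 = 3880 m³.

V ≈ 3880 m³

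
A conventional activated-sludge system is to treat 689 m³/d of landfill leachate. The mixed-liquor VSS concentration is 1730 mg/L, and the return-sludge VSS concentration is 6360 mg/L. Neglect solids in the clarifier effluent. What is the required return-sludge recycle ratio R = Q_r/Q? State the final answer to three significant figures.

R = Q_r/Q = X/(X_r − X) = 1730 / (6360 − 1730) = 0.3737.

R ≈ 0.374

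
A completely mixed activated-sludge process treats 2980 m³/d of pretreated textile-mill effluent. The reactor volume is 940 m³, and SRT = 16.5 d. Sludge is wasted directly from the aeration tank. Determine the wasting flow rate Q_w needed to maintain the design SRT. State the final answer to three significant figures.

Q_w ≈ 57.0 m³/d

With mixed-liquor wasting, θ_c = V/Q_w, so Q_w = V/θ_c = 940.0/16.5 = 56.97 m³/d.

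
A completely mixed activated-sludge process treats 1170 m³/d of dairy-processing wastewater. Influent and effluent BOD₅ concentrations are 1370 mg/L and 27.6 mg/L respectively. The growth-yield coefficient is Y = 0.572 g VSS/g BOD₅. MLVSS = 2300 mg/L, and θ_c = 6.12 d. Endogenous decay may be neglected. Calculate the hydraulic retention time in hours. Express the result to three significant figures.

τ ≈ 49.0 h

V·X = Y·Q·ΔS·θ_c gives V = 0.572 × 1170 × (1370 − 27.6) × 6.12 / 2300 = 2390 m³.
Hydraulic retention time τ = V/Q = 2390 / 1170 = 2.043 d = 49.04 h.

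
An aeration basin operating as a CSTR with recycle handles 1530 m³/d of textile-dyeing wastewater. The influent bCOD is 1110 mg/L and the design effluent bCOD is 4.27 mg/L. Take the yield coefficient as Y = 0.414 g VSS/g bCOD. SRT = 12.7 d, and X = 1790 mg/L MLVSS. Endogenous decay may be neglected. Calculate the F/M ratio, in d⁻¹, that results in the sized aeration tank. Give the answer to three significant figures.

With k_d = 0 the design equation reduces to V = Y Q (S₀−S) θ_c / X = 0.414 × 1530 × (1110 − 4.27) × 12.7 / 1790 = 4969 m³.
Food-to-microorganism ratio F/M = Q S₀ / (V X) = 1530 × 1110 / (4969 × 1790) = 0.1909 d⁻¹.

F/M ≈ 0.191 d⁻¹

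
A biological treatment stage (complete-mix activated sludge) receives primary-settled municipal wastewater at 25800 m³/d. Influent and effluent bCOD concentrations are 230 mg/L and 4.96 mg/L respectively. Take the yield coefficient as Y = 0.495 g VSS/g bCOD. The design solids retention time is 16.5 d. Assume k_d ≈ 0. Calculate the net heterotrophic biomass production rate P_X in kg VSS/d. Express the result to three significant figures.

P_X ≈ 2870 kg VSS/d

No decay correction is needed, so Y_obs = Y = 0.495.
ΔS = 230 − 4.96 = 225.0 mg/L, so the substrate removal rate is 25800 × 225.0/1000 = 5806 kg bCOD/d.
P_X = Y_obs · Q(S₀ − S) = 0.4950 × 5806 = 2874 kg VSS/d.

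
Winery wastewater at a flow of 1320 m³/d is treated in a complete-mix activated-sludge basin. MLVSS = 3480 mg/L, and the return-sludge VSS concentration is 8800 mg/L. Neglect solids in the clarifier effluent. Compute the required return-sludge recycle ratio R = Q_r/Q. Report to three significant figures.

R ≈ 0.654

Mass balance around the secondary clarifier (neglecting effluent solids): R = X / (X_r − X) = 3480 / (8800 − 3480) = 0.6541.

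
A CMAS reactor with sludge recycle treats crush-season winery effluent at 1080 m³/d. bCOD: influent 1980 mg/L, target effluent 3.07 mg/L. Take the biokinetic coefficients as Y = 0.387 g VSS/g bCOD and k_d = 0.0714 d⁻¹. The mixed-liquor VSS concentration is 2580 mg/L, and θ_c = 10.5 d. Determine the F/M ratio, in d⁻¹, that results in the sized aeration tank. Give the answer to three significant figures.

Steady-state biomass mass balance: V·X·(1 + k_d·θ_c) = Y·Q·(S₀ − S)·θ_c, so V = 0.387 × 1080 × (1980 − 3.07) × 10.5 / [2580 × (1 + 0.0714 × 10.5)] = 8.68×10^6 / 4514 = 1922 m³.
F/M = applied load / biomass = Q·S₀/(V·X) = 1080 × 1980 / (1922 × 2580) = 0.4313 d⁻¹.

F/M ≈ 0.431 d⁻¹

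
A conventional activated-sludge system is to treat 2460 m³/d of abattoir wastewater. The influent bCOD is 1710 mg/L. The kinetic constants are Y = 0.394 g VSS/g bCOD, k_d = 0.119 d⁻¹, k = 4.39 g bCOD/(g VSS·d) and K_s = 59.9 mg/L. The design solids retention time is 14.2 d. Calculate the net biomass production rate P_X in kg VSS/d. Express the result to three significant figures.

From the Monod/SRT balance for a CMAS, S = K_s·(1+k_d θ_c)/[θ_c·(Y k − k_d) − 1] = 59.9 × (1 + 0.119 × 14.2) / [14.2 × (0.394 × 4.39 − 0.119) − 1] = 161.1 / 21.87 = 7.367 mg/L.
Observed yield with endogenous decay: Y_obs = Y / (1 + k_d·θ_c) = 0.394 / (1 + 0.119 × 14.2) = 0.394 / 2.690 = 0.1465 g VSS/g bCOD.
Q·(S₀ − S) = 2460 × (1710 − 7.37) × 10⁻³ = 4188 kg/d removed.
P_X = Y_obs · Q(S₀ − S) = 0.1465 × 4188 = 613.5 kg VSS/d.

P_X ≈ 614 kg VSS/d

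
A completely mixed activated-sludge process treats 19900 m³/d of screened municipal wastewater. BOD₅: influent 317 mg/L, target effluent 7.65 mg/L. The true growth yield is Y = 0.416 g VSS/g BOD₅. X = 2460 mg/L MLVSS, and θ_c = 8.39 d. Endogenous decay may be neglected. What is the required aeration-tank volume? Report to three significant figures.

Biomass mass balance (decay neglected): V·X = Y·Q·(S₀ − S)·θ_c, so V = 0.416 × 19900 × (317 − 7.65) × 8.39 / 2460 = 8734 m³.

V ≈ 8730 m³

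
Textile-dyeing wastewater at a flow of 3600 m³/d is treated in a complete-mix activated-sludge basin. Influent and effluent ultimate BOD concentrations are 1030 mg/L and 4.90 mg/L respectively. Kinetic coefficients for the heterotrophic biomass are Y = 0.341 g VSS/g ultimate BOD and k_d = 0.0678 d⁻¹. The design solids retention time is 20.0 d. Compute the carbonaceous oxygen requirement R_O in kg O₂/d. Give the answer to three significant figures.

R_O ≈ 2930 kg O₂/d

The observed yield is Y_obs = Y/(1 + k_d·θ_c) = 0.341 / (1 + 0.0678 × 20.0) = 0.341 / 2.356 = 0.1447 g VSS per g ultimate BOD removed.
Mass of ultimate BOD removed per day: Q(S₀ − S) = 3600 × 1025 g/m³ = 3690 kg/d.
P_X = Y_obs·Q·(S₀ − S) = 0.1447 × 3690 = 534.1 kg VSS/d.
R_O = Q·(S₀ − S) − 1.42·P_X = 3690 − 1.42 × 534.1 = 2932 kg O₂/d.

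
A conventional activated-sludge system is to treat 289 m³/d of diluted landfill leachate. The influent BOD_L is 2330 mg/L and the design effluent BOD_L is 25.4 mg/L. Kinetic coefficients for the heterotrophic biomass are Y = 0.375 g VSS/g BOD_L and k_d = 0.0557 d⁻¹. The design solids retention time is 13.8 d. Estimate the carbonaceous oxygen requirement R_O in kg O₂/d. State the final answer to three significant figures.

The observed yield is Y_obs = Y/(1 + k_d·θ_c) = 0.375 / (1 + 0.0557 × 13.8) = 0.375 / 1.769 = 0.2120 g VSS per g BOD_L removed.
Q·(S₀ − S) = 289 × (2330 − 25.4) × 10⁻³ = 666.0 kg/d removed.
Net sludge production P_X = 0.2120 × 666.0 = 141.2 kg VSS/d.
R_O = Q·(S₀ − S) − 1.42·P_X = 666.0 − 1.42 × 141.2 = 465.5 kg O₂/d.

R_O ≈ 466 kg O₂/d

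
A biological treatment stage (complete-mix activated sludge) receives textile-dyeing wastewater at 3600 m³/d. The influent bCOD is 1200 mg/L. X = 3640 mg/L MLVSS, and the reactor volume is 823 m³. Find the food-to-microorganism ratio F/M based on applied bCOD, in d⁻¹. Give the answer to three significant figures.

Food-to-microorganism ratio F/M = Q S₀ / (V X) = 3600 × 1200 / (823.0 × 3640) = 1.442 d⁻¹.

F/M ≈ 1.44 d⁻¹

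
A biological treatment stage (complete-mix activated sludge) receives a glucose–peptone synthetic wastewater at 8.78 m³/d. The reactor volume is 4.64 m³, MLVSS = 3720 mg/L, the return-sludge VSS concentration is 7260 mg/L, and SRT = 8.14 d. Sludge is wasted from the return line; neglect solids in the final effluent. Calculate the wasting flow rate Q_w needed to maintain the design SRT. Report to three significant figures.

Wasting from the return line (neglecting effluent solids): Q_w = V·X / (θ_c·X_r) = 4.640 × 3720 / (8.14 × 7260) = 0.2921 m³/d.

Q_w ≈ 0.292 m³/d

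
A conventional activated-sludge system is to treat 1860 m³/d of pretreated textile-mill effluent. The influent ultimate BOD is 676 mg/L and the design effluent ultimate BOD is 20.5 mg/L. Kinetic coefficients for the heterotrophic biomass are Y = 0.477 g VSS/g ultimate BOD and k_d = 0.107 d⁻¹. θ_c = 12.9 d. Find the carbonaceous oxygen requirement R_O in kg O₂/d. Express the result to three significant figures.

Correct the yield for decay: Y_obs = Y/(1 + k_d θ_c) = 0.477 / (1 + 0.107 × 12.9) = 0.477 / 2.380 = 0.2004.
Substrate removed = Q·(S₀ − S) = 1860 m³/d × (676 − 20.5) g/m³ = 1.22×10^6 g/d = 1219 kg/d.
Biomass synthesised: P_X = Y_obs × 1219 = 244.3 kg VSS/d.
R_O = Q·ΔS − 1.42 P_X = 1219 − 346.9 = 872.3 kg O₂/d.

R_O ≈ 872 kg O₂/d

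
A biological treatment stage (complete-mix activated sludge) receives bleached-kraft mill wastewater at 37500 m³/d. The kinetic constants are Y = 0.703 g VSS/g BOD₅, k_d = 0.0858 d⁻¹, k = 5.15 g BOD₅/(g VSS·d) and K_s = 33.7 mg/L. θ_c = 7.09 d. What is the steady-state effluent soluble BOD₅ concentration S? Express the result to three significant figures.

S ≈ 2.25 mg/L

Effluent substrate depends only on kinetics and SRT: S = K_s(1 + k_d θ_c) / [θ_c(Yk − k_d) − 1] = 33.7 × (1 + 0.0858 × 7.09) / [7.09 × (0.703 × 5.15 − 0.0858) − 1] = 54.20 / 24.06 = 2.253 mg/L.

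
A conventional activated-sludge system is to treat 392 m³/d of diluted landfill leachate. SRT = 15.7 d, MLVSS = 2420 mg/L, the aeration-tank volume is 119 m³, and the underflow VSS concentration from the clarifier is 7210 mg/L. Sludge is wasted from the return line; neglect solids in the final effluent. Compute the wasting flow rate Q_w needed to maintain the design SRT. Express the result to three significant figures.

Q_w = (V·X)/(θ_c X_r) = 119.0 × 2420 / (15.7 × 7210) = 2.544 m³/d.

Q_w ≈ 2.54 m³/d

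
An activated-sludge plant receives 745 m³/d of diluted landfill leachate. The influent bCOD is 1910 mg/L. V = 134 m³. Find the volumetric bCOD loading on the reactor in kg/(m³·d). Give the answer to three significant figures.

Volumetric loading L_v = Q·S₀ / V = 745 × 1910 g/m³ / 134.0 m³ = 10619 g/(m³·d) = 10.62 kg bCOD/(m³·d).

L_v ≈ 10.6 kg bCOD/(m³·d)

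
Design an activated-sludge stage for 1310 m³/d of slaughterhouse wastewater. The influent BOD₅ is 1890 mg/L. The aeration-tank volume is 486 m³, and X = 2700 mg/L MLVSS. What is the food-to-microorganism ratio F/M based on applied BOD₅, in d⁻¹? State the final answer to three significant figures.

F/M ≈ 1.89 d⁻¹

F/M = Q·S₀ / (V·X) = 1310 × 1890 / (486.0 × 2700) = 1.887 g BOD₅·(g VSS·d)⁻¹.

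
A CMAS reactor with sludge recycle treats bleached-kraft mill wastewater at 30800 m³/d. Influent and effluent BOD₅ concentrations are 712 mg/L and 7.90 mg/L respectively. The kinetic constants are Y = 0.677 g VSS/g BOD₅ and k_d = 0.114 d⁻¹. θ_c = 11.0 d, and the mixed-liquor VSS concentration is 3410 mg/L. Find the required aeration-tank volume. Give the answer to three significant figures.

V ≈ 21000 m³

Steady-state biomass mass balance: V·X·(1 + k_d·θ_c) = Y·Q·(S₀ − S)·θ_c, so V = 0.677 × 30800 × (712 − 7.90) × 11.0 / [3410 × (1 + 0.114 × 11.0)] = 1.61×10^8 / 7686 = 21012 m³.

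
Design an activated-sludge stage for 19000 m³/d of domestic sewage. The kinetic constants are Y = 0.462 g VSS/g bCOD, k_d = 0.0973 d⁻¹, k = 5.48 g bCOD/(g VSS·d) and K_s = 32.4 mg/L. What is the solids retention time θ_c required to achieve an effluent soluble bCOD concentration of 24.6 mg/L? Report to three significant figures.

At the target effluent, Y k S/(K_s+S) = 0.462×5.48×24.6/57.00 = 1.093 d⁻¹.
1/θ_c = 1.093 − 0.0973 = 0.9954 d⁻¹, so θ_c = 1.005 d.

θ_c ≈ 1.00 d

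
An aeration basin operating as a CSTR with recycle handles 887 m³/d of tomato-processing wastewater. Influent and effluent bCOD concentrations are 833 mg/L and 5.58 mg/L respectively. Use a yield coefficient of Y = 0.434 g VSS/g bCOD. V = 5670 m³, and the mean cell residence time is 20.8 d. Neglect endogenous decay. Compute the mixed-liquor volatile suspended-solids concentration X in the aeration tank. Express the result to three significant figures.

X ≈ 1170 mg/L

Without decay, X = Y Q (S₀−S) θ_c / V = 0.434 × 887 × (833 − 5.58) × 20.8 / 5670 = 1168 mg/L.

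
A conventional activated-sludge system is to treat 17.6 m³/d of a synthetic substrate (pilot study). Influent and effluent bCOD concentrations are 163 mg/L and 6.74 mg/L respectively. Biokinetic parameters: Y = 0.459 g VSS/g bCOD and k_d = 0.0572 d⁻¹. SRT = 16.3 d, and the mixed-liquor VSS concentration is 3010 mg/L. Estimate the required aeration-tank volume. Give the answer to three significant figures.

Steady-state biomass mass balance: V·X·(1 + k_d·θ_c) = Y·Q·(S₀ − S)·θ_c, so V = 0.459 × 17.6 × (163 − 6.74) × 16.3 / [3010 × (1 + 0.0572 × 16.3)] = 2.06×10^4 / 5816 = 3.538 m³.

V ≈ 3.54 m³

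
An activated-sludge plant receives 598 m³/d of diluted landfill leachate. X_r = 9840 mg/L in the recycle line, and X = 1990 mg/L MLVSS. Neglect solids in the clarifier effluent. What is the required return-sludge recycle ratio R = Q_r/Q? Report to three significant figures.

R ≈ 0.254

Solids balance on the clarifier gives (1+R)X = R·X_r, so R = X/(X_r − X) = 1990 / (9840 − 1990) = 0.2535.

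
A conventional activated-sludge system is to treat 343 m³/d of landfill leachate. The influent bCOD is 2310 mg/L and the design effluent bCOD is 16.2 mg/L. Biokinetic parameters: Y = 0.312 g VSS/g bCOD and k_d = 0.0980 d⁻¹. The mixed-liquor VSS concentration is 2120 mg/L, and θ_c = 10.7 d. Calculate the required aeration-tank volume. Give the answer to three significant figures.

V ≈ 605 m³

From the SRT design equation V = Y Q (S₀−S) θ_c / [X (1 + k_d θ_c)] = 0.312 × 343 × (2310 − 16.2) × 10.7 / [2120 × (1 + 0.0980 × 10.7)] = 2.63×10^6 / 4343 = 604.8 m³.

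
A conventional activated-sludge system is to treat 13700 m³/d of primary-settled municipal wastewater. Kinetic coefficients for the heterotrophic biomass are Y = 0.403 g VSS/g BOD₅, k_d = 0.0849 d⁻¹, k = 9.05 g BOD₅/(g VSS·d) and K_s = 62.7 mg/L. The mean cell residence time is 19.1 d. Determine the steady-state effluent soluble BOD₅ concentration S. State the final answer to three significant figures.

S ≈ 2.45 mg/L

From the Monod/SRT balance for a CMAS, S = K_s·(1+k_d θ_c)/[θ_c·(Y k − k_d) − 1] = 62.7 × (1 + 0.0849 × 19.1) / [19.1 × (0.403 × 9.05 − 0.0849) − 1] = 164.4 / 67.04 = 2.452 mg/L.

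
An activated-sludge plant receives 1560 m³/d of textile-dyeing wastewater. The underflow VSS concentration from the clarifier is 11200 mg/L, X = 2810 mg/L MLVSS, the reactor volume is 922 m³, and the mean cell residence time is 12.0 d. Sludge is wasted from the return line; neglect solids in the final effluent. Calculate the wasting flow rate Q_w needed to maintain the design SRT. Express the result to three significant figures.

θ_c = V·X/(Q_w·X_r) when wasting from the recycle, so Q_w = V·X/(θ_c·X_r) = 922.0 × 2810 / (12.0 × 11200) = 19.28 m³/d.

Q_w ≈ 19.3 m³/d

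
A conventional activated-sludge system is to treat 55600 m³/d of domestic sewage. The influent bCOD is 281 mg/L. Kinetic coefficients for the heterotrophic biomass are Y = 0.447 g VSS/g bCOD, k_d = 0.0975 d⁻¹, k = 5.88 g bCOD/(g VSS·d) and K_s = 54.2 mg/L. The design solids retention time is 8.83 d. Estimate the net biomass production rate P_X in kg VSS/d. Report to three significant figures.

P_X ≈ 3690 kg VSS/d

For a completely mixed reactor with recycle the Lawrence–McCarty relation gives S = K_s·(1 + k_d·θ_c) / [θ_c·(Y·k − k_d) − 1] = 54.2 × (1 + 0.0975 × 8.83) / [8.83 × (0.447 × 5.88 − 0.0975) − 1] = 100.9 / 21.35 = 4.725 mg/L.
Y_obs = Y / (1 + k_d θ_c) = 0.447 / (1 + 0.0975 × 8.83) = 0.447 / 1.861 = 0.2402.
Q·(S₀ − S) = 55600 × (281 − 4.72) × 10⁻³ = 15361 kg/d removed.
Net biomass production P_X = Y_obs × Q·(S₀ − S) = 0.2402 × 15361 = 3690 kg VSS/d.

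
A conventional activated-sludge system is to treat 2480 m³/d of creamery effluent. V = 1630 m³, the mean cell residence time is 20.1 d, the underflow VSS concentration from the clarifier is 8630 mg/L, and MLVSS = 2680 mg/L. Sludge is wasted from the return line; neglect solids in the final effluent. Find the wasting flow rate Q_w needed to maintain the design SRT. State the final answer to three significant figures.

Q_w ≈ 25.2 m³/d

Q_w = (V·X)/(θ_c X_r) = 1630 × 2680 / (20.1 × 8630) = 25.18 m³/d.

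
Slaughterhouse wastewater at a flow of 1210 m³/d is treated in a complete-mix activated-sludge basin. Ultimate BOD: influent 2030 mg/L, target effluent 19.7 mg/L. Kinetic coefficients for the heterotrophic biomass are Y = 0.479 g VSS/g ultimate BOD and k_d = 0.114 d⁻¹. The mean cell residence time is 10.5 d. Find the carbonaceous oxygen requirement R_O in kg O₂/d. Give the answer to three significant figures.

R_O ≈ 1680 kg O₂/d

Y_obs = Y / (1 + k_d θ_c) = 0.479 / (1 + 0.114 × 10.5) = 0.479 / 2.197 = 0.2180.
Q·(S₀ − S) = 1210 × (2030 − 19.7) × 10⁻³ = 2432 kg/d removed.
P_X = Y_obs·Q·(S₀ − S) = 0.2180 × 2432 = 530.3 kg VSS/d.
R_O = Q·ΔS − 1.42 P_X = 2432 − 753.1 = 1679 kg O₂/d.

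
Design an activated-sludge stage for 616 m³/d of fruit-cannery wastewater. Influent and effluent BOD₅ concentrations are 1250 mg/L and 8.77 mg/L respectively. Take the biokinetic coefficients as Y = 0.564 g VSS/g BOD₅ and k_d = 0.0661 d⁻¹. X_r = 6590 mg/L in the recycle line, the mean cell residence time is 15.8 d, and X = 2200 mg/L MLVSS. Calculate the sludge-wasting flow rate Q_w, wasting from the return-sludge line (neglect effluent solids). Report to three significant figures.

Rearranging the biomass balance for a CMAS with decay, V = Y·Q·ΔS·θ_c / [X·(1+k_d θ_c)] = 0.564 × 616 × (1250 − 8.77) × 15.8 / [2200 × (1 + 0.0661 × 15.8)] = 6.81×10^6 / 4498 = 1515 m³.
Q_w = (V·X)/(θ_c X_r) = 1515 × 2200 / (15.8 × 6590) = 32.01 m³/d.

Q_w ≈ 32.0 m³/d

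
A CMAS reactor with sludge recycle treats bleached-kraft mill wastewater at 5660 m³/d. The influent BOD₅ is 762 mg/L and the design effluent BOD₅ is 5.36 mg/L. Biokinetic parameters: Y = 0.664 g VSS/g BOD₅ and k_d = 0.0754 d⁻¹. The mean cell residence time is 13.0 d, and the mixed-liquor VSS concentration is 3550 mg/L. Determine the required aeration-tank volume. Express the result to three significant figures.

Steady-state biomass mass balance: V·X·(1 + k_d·θ_c) = Y·Q·(S₀ − S)·θ_c, so V = 0.664 × 5660 × (762 − 5.36) × 13.0 / [3550 × (1 + 0.0754 × 13.0)] = 3.7×10^7 / 7030 = 5259 m³.

V ≈ 5260 m³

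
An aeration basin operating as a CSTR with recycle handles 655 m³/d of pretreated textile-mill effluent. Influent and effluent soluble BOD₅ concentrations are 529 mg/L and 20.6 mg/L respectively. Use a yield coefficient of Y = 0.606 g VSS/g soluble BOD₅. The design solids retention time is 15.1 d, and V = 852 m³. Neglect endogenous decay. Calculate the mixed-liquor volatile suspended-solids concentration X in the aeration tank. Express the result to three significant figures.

Without decay, X = Y Q (S₀−S) θ_c / V = 0.606 × 655 × (529 − 20.6) × 15.1 / 852 = 3576 mg/L.

X ≈ 3580 mg/L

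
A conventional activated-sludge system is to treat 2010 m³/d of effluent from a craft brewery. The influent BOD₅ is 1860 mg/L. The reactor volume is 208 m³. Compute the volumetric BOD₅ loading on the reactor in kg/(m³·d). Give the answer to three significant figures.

L_v ≈ 18.0 kg BOD₅/(m³·d)

L_v = Q S₀ / V = 2010 × 1860 × 10⁻³ / 208.0 = 17.97 kg/(m³·d).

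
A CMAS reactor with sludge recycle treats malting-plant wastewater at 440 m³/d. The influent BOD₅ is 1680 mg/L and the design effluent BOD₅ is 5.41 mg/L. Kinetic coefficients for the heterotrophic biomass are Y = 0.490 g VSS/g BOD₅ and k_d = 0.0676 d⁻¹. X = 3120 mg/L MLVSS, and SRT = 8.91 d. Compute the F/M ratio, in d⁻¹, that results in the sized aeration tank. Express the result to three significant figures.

From the SRT design equation V = Y Q (S₀−S) θ_c / [X (1 + k_d θ_c)] = 0.490 × 440 × (1680 − 5.41) × 8.91 / [3120 × (1 + 0.0676 × 8.91)] = 3.22×10^6 / 4999 = 643.5 m³.
Food-to-microorganism ratio F/M = Q S₀ / (V X) = 440 × 1680 / (643.5 × 3120) = 0.3682 d⁻¹.

F/M ≈ 0.368 d⁻¹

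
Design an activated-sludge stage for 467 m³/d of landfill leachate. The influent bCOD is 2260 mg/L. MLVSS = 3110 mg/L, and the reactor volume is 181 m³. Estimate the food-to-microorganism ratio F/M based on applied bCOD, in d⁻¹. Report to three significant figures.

Food-to-microorganism ratio F/M = Q S₀ / (V X) = 467 × 2260 / (181.0 × 3110) = 1.875 d⁻¹.

F/M ≈ 1.87 d⁻¹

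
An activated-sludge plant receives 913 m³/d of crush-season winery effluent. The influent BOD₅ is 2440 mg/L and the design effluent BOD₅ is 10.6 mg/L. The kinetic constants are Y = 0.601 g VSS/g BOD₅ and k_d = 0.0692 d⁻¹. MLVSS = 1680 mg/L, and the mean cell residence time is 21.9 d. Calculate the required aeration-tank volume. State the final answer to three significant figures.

V ≈ 6910 m³

Steady-state biomass mass balance: V·X·(1 + k_d·θ_c) = Y·Q·(S₀ − S)·θ_c, so V = 0.601 × 913 × (2440 − 10.6) × 21.9 / [1680 × (1 + 0.0692 × 21.9)] = 2.92×10^7 / 4226 = 6908 m³.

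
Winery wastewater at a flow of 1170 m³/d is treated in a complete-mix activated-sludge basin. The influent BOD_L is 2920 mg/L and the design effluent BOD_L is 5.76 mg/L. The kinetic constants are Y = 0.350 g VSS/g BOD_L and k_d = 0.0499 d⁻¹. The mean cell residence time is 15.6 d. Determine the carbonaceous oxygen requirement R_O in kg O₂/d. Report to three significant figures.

Y_obs = Y / (1 + k_d θ_c) = 0.350 / (1 + 0.0499 × 15.6) = 0.350 / 1.778 = 0.1968.
Substrate removed = Q·(S₀ − S) = 1170 m³/d × (2920 − 5.76) g/m³ = 3.41×10^6 g/d = 3410 kg/d.
Biomass synthesised: P_X = Y_obs × 3410 = 671.0 kg VSS/d.
R_O = Q·(S₀ − S) − 1.42·P_X = 3410 − 1.42 × 671.0 = 2457 kg O₂/d.

R_O ≈ 2460 kg O₂/d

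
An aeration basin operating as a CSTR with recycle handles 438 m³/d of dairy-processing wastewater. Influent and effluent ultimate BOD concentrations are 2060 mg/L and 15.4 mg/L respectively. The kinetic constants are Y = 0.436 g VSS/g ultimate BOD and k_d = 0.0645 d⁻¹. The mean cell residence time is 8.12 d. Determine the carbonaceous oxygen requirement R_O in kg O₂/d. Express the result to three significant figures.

Correct the yield for decay: Y_obs = Y/(1 + k_d θ_c) = 0.436 / (1 + 0.0645 × 8.12) = 0.436 / 1.524 = 0.2861.
ΔS = 2060 − 15.4 = 2045 mg/L, so the substrate removal rate is 438 × 2045/1000 = 895.5 kg ultimate BOD/d.
Net sludge production P_X = 0.2861 × 895.5 = 256.2 kg VSS/d.
R_O = Q·ΔS − 1.42 P_X = 895.5 − 363.9 = 531.7 kg O₂/d.

R_O ≈ 532 kg O₂/d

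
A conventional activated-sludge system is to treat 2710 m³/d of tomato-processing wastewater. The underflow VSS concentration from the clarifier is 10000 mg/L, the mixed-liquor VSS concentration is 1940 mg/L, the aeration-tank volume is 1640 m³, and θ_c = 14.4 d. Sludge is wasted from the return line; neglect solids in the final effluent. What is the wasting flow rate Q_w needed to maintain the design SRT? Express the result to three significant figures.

Wasting from the return line (neglecting effluent solids): Q_w = V·X / (θ_c·X_r) = 1640 × 1940 / (14.4 × 10000) = 22.09 m³/d.

Q_w ≈ 22.1 m³/d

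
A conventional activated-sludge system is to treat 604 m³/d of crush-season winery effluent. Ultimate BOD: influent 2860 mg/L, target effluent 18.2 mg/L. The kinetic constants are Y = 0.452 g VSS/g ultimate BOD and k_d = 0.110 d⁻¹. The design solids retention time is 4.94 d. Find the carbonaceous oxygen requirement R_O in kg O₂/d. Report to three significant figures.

The observed yield is Y_obs = Y/(1 + k_d·θ_c) = 0.452 / (1 + 0.110 × 4.94) = 0.452 / 1.543 = 0.2929 g VSS per g ultimate BOD removed.
Q·(S₀ − S) = 604 × (2860 − 18.2) × 10⁻³ = 1716 kg/d removed.
Net sludge production P_X = 0.2929 × 1716 = 502.7 kg VSS/d.
R_O = Q·(S₀ − S) − 1.42·P_X = 1716 − 1.42 × 502.7 = 1003 kg O₂/d.

R_O ≈ 1000 kg O₂/d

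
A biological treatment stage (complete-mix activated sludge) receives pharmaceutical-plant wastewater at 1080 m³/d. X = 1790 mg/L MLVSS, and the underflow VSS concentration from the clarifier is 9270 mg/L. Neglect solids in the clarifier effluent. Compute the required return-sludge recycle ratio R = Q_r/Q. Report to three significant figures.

R ≈ 0.239

Mass balance around the secondary clarifier (neglecting effluent solids): R = X / (X_r − X) = 1790 / (9270 − 1790) = 0.2393.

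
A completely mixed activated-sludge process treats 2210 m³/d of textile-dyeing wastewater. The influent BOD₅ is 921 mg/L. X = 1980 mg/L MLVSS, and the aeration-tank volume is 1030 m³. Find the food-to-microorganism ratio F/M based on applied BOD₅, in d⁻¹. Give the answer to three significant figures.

F/M ≈ 0.998 d⁻¹

F/M = applied load / biomass = Q·S₀/(V·X) = 2210 × 921 / (1030 × 1980) = 0.9980 d⁻¹.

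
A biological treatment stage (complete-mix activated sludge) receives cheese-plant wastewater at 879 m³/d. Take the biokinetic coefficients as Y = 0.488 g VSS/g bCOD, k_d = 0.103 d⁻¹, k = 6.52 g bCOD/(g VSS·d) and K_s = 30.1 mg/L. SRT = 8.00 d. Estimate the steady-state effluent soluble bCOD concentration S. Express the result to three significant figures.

Effluent substrate depends only on kinetics and SRT: S = K_s(1 + k_d θ_c) / [θ_c(Yk − k_d) − 1] = 30.1 × (1 + 0.103 × 8.00) / [8.00 × (0.488 × 6.52 − 0.103) − 1] = 54.90 / 23.63 = 2.323 mg/L.

S ≈ 2.32 mg/L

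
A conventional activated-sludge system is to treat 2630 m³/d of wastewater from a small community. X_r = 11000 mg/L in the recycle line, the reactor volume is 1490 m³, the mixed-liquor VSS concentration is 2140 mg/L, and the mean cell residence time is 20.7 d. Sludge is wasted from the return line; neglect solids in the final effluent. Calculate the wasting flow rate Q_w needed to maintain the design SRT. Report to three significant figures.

Q_w ≈ 14.0 m³/d

Q_w = (V·X)/(θ_c X_r) = 1490 × 2140 / (20.7 × 11000) = 14.00 m³/d.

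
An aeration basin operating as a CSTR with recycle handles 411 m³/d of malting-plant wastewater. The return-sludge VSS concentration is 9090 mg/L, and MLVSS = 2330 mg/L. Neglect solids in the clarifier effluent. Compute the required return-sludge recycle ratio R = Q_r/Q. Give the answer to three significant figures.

R ≈ 0.345

Mass balance around the secondary clarifier (neglecting effluent solids): R = X / (X_r − X) = 2330 / (9090 − 2330) = 0.3447.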